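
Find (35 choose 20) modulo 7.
0

Using Lucas' theorem:
Write n=35 and k=20 in base 7:
n in base 7: [5, 0]
k in base 7: [2, 6]
C(35,20) mod 7 = ∏ C(n_i, k_i) mod 7
Digit binomials (mod 7): C(5,2) = 10 ≡ 3; C(0,6) = 0 (k_i > n_i)
Product: 3 × 0 = 0 ≡ 0 (mod 7)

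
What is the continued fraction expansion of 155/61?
[2; 1, 1, 5, 1, 1, 2]

Euclidean algorithm steps:
155 = 2 × 61 + 33
61 = 1 × 33 + 28
33 = 1 × 28 + 5
28 = 5 × 5 + 3
5 = 1 × 3 + 2
3 = 1 × 2 + 1
2 = 2 × 1 + 0
Continued fraction: [2; 1, 1, 5, 1, 1, 2]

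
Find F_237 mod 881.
45

Matrix identity: Q^n = [[F_(n+1), F_n], [F_n, F_(n-1)]] with Q = [[1,1],[1,0]].
n = 237 = 11101101₂. Square-and-multiply, entries mod 881:
Q^1 = [[1,1],[1,0]]
Q^3 = (Q^1)²·Q = [[3,2],[2,1]]
Q^7 = (Q^3)²·Q = [[21,13],[13,8]]
Q^14 = (Q^7)² = [[610,377],[377,233]]
Q^29 = (Q^14)²·Q = [[376,606],[606,651]]
Q^59 = (Q^29)²·Q = [[651,275],[275,376]]
Q^118 = (Q^59)² = [[780,505],[505,275]]
Q^237 = (Q^118)²·Q = [[696,45],[45,651]]
F_237 mod 881 = Q^237[0][1] = 45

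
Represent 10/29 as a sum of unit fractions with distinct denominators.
1/3 + 1/87

Greedy algorithm:
10/29: ceiling(29/10) = 3, use 1/3
1/87: ceiling(87/1) = 87, use 1/87
Result: 10/29 = 1/3 + 1/87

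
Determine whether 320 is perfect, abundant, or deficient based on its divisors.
abundant

Proper divisors of 320: sum = 1 + 2 + 4 + 5 + 8 + 10 + 16 + 20 + 32 + 40 + 64 + 80 + 160 = 442
Since 442 > 320, 320 is abundant.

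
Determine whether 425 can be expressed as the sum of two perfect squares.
5² + 20² (a=5, b=20)

Factorization: 425 = 5^2 × 17
By Fermat: n is sum of two squares iff every prime p ≡ 3 (mod 4) appears to even power.
All primes ≡ 3 (mod 4) appear to even power.
Search a = 0, 1, 2, … for 425 - a² a perfect square: first hit at a = 5: 425 - 25 = 400 = 20².
425 = 5² + 20² = 25 + 400 ✓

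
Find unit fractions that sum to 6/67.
1/12 + 1/161 + 1/129444

Greedy algorithm:
6/67: ceiling(67/6) = 12, use 1/12
5/804: ceiling(804/5) = 161, use 1/161
1/129444: ceiling(129444/1) = 129444, use 1/129444
Result: 6/67 = 1/12 + 1/161 + 1/129444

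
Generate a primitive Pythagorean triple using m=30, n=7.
(851, 420, 949)

Euclid's formula: a = m² - n², b = 2mn, c = m² + n²
m = 30, n = 7
a = 30² - 7² = 900 - 49 = 851
b = 2 × 30 × 7 = 420
c = 30² + 7² = 900 + 49 = 949
Verification: 851² + 420² = 724201 + 176400 = 900601 = 949² ✓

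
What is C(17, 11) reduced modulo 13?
0

Using Lucas' theorem:
Write n=17 and k=11 in base 13:
n in base 13: [1, 4]
k in base 13: [0, 11]
C(17,11) mod 13 = ∏ C(n_i, k_i) mod 13
Digit binomials (mod 13): C(1,0) = 1; C(4,11) = 0 (k_i > n_i)
Product: 1 × 0 = 0 ≡ 0 (mod 13)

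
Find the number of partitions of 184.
980462880430

p(n) counts ways to write n as a sum of positive integers (order ignored).
Euler's pentagonal recurrence: p(k) = p(k-1) + p(k-2) - p(k-5) - p(k-7) + p(k-12) + p(k-15) - ... (offsets j(3j∓1)/2, signs ++--, p(0)=1, p(<0)=0).
DP table for k = 0..183: p(0)=1, p(1)=1, p(2)=2, p(3)=3, p(4)=5, p(5)=7, p(6)=11, p(7)=15, p(8)=22, p(9)=30, p(10)=42, p(11)=56, p(12)=77, p(13)=101, p(14)=135, p(15)=176, p(16)=231, p(17)=297, p(18)=385, p(19)=490, p(20)=627, p(21)=792, p(22)=1002, p(23)=1255, p(24)=1575, p(25)=1958, p(26)=2436, p(27)=3010, p(28)=3718, p(29)=4565, p(30)=5604, p(31)=6842, p(32)=8349, p(33)=10143, p(34)=12310, p(35)=14883, p(36)=17977, p(37)=21637, p(38)=26015, p(39)=31185, p(40)=37338, p(41)=44583, p(42)=53174, p(43)=63261, p(44)=75175, p(45)=89134, p(46)=105558, p(47)=124754, p(48)=147273, p(49)=173525, p(50)=204226, p(51)=239943, p(52)=281589, p(53)=329931, p(54)=386155, p(55)=451276, p(56)=526823, p(57)=614154, p(58)=715220, p(59)=831820, p(60)=966467, p(61)=1121505, p(62)=1300156, p(63)=1505499, p(64)=1741630, p(65)=2012558, p(66)=2323520, p(67)=2679689, p(68)=3087735, p(69)=3554345, p(70)=4087968, p(71)=4697205, p(72)=5392783, p(73)=6185689, p(74)=7089500, p(75)=8118264, p(76)=9289091, p(77)=10619863, p(78)=12132164, p(79)=13848650, p(80)=15796476, p(81)=18004327, p(82)=20506255, p(83)=23338469, p(84)=26543660, p(85)=30167357, p(86)=34262962, p(87)=38887673, p(88)=44108109, p(89)=49995925, p(90)=56634173, p(91)=64112359, p(92)=72533807, p(93)=82010177, p(94)=92669720, p(95)=104651419, p(96)=118114304, p(97)=133230930, p(98)=150198136, p(99)=169229875, p(100)=190569292, p(101)=214481126, p(102)=241265379, p(103)=271248950, p(104)=304801365, p(105)=342325709, p(106)=384276336, p(107)=431149389, p(108)=483502844, p(109)=541946240, p(110)=607163746, p(111)=679903203, p(112)=761002156, p(113)=851376628, p(114)=952050665, p(115)=1064144451, p(116)=1188908248, p(117)=1327710076, p(118)=1482074143, p(119)=1653668665, p(120)=1844349560, p(121)=2056148051, p(122)=2291320912, p(123)=2552338241, p(124)=2841940500, p(125)=3163127352, p(126)=3519222692, p(127)=3913864295, p(128)=4351078600, p(129)=4835271870, p(130)=5371315400, p(131)=5964539504, p(132)=6620830889, p(133)=7346629512, p(134)=8149040695, p(135)=9035836076, p(136)=10015581680, p(137)=11097645016, p(138)=12292341831, p(139)=13610949895, p(140)=15065878135, p(141)=16670689208, p(142)=18440293320, p(143)=20390982757, p(144)=22540654445, p(145)=24908858009, p(146)=27517052599, p(147)=30388671978, p(148)=33549419497, p(149)=37027355200, p(150)=40853235313, p(151)=45060624582, p(152)=49686288421, p(153)=54770336324, p(154)=60356673280, p(155)=66493182097, p(156)=73232243759, p(157)=80630964769, p(158)=88751778802, p(159)=97662728555, p(160)=107438159466, p(161)=118159068427, p(162)=129913904637, p(163)=142798995930, p(164)=156919475295, p(165)=172389800255, p(166)=189334822579, p(167)=207890420102, p(168)=228204732751, p(169)=250438925115, p(170)=274768617130, p(171)=301384802048, p(172)=330495499613, p(173)=362326859895, p(174)=397125074750, p(175)=435157697830, p(176)=476715857290, p(177)=522115831195, p(178)=571701605655, p(179)=625846753120, p(180)=684957390936, p(181)=749474411781, p(182)=819876908323, p(183)=896684817527.
Final step: p(184) = p(183) + p(182) - p(179) - p(177) + p(172) + p(169) - p(162) - p(158) + p(149) + p(144) - p(133) - p(127) + p(114) + p(107) - p(92) - p(84) + p(67) + p(58) - p(39) - p(29) + p(8)
= 896684817527 + 819876908323 - 625846753120 - 522115831195 + 330495499613 + 250438925115 - 129913904637 - 88751778802 + 37027355200 + 22540654445 - 7346629512 - 3913864295 + 952050665 + 431149389 - 72533807 - 26543660 + 2679689 + 715220 - 31185 - 4565 + 22
= 980462880430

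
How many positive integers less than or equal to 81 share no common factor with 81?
54

81 = 3^4
φ(n) = n × ∏(1 - 1/p) for each prime p dividing n
φ(81) = 81 × (1 - 1/3) = 54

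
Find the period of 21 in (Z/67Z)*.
33

67 is prime, so ord(21) divides φ(67) = 66.
Divisors of 66: 1, 2, 3, 6, 11, 22, 33, 66.
Repeated squaring: 21^1 ≡ 21, 21^2 ≡ 39, 21^4 ≡ 47, 21^8 ≡ 65, 21^16 ≡ 4, 21^32 ≡ 16, 21^64 ≡ 55 (mod 67).
Test 21^d mod 67 for each divisor d in increasing order:
21^1 ≡ 21
21^2 ≡ 39
21^3 = 21^2·21^1 ≡ 15
21^6 = 21^4·21^2 ≡ 24
21^11 = 21^8·21^2·21^1 ≡ 37
21^22 = 21^16·21^4·21^2 ≡ 29
21^33 = 21^32·21^1 ≡ 1  ← first divisor giving 1
The order is 33.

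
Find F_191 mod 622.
167

Matrix identity: Q^n = [[F_(n+1), F_n], [F_n, F_(n-1)]] with Q = [[1,1],[1,0]].
n = 191 = 10111111₂. Square-and-multiply, entries mod 622:
Q^1 = [[1,1],[1,0]]
Q^2 = (Q^1)² = [[2,1],[1,1]]
Q^5 = (Q^2)²·Q = [[8,5],[5,3]]
Q^11 = (Q^5)²·Q = [[144,89],[89,55]]
Q^23 = (Q^11)²·Q = [[340,45],[45,295]]
Q^47 = (Q^23)²·Q = [[30,67],[67,585]]
Q^95 = (Q^47)²·Q = [[566,413],[413,153]]
Q^191 = (Q^95)²·Q = [[420,167],[167,253]]
F_191 mod 622 = Q^191[0][1] = 167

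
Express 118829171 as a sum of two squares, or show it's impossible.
Not possible

Factorization: 118829171 = 97 × 107^3
By Fermat: n is sum of two squares iff every prime p ≡ 3 (mod 4) appears to even power.
Prime(s) ≡ 3 (mod 4) with odd exponent: [(107, 3)]
Therefore 118829171 cannot be expressed as a² + b².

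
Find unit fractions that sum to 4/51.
1/13 + 1/663

Greedy algorithm:
4/51: ceiling(51/4) = 13, use 1/13
1/663: ceiling(663/1) = 663, use 1/663
Result: 4/51 = 1/13 + 1/663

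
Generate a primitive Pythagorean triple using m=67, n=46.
(2373, 6164, 6605)

Euclid's formula: a = m² - n², b = 2mn, c = m² + n²
m = 67, n = 46
a = 67² - 46² = 4489 - 2116 = 2373
b = 2 × 67 × 46 = 6164
c = 67² + 46² = 4489 + 2116 = 6605
Verification: 2373² + 6164² = 5631129 + 37994896 = 43626025 = 6605² ✓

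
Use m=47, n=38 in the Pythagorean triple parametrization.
(765, 3572, 3653)

Euclid's formula: a = m² - n², b = 2mn, c = m² + n²
m = 47, n = 38
a = 47² - 38² = 2209 - 1444 = 765
b = 2 × 47 × 38 = 3572
c = 47² + 38² = 2209 + 1444 = 3653
Verification: 765² + 3572² = 585225 + 12759184 = 13344409 = 3653² ✓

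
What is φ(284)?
140

284 = 2^2 × 71
φ(n) = n × ∏(1 - 1/p) for each prime p dividing n
φ(284) = 284 × (1 - 1/2) × (1 - 1/71) = 140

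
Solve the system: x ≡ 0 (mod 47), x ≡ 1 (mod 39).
235

Using Chinese Remainder Theorem:
M = 47 × 39 = 1833
M1 = 39, M2 = 47
y1 = 39^(-1) mod 47 = 41
y2 = 47^(-1) mod 39 = 5
x = (0×39×41 + 1×47×5) mod 1833 = 235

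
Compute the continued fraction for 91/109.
[0; 1, 5, 18]

Euclidean algorithm steps:
91 = 0 × 109 + 91
109 = 1 × 91 + 18
91 = 5 × 18 + 1
18 = 18 × 1 + 0
Continued fraction: [0; 1, 5, 18]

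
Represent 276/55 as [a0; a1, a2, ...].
[5; 55]

Euclidean algorithm steps:
276 = 5 × 55 + 1
55 = 55 × 1 + 0
Continued fraction: [5; 55]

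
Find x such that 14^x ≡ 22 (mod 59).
38

Baby-step giant-step with step n = ⌈√59⌉ = 8.
Baby steps 14^j mod 59 (j:value) for j=0..7: 0:1, 1:14, 2:19, 3:30, 4:7, 5:39, 6:15, 7:33.
Giant-step multiplier: 14^(-8) ≡ 14^(58-8) = 14^50 ≡ 53 (mod 59).
Giant steps γ_i = 22·53^i mod 59: γ_0=22, γ_1=45, γ_2=25, γ_3=27, γ_4=15 (in table at j=6).
x = i·n + j = 4·8 + 6 = 38.
Check: 14^38 ≡ 22 (mod 59).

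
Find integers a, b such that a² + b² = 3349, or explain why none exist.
10² + 57² (a=10, b=57)

Factorization: 3349 = 17 × 197
By Fermat: n is sum of two squares iff every prime p ≡ 3 (mod 4) appears to even power.
All primes ≡ 3 (mod 4) appear to even power.
Search a = 0, 1, 2, … for 3349 - a² a perfect square: first hit at a = 10: 3349 - 100 = 3249 = 57².
3349 = 10² + 57² = 100 + 3249 ✓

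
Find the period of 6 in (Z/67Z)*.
33

67 is prime, so ord(6) divides φ(67) = 66.
Divisors of 66: 1, 2, 3, 6, 11, 22, 33, 66.
Repeated squaring: 6^1 ≡ 6, 6^2 ≡ 36, 6^4 ≡ 23, 6^8 ≡ 60, 6^16 ≡ 49, 6^32 ≡ 56, 6^64 ≡ 54 (mod 67).
Test 6^d mod 67 for each divisor d in increasing order:
6^1 ≡ 6
6^2 ≡ 36
6^3 = 6^2·6^1 ≡ 15
6^6 = 6^4·6^2 ≡ 24
6^11 = 6^8·6^2·6^1 ≡ 29
6^22 = 6^16·6^4·6^2 ≡ 37
6^33 = 6^32·6^1 ≡ 1  ← first divisor giving 1
The order is 33.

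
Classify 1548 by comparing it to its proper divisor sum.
abundant

Proper divisors of 1548: sum = 1 + 2 + 3 + 4 + 6 + 9 + 12 + 18 + ... + 258 + 387 + 516 + 774 (17 divisors) = 2456
Since 2456 > 1548, 1548 is abundant.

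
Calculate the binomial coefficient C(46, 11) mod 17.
12

Using Lucas' theorem:
Write n=46 and k=11 in base 17:
n in base 17: [2, 12]
k in base 17: [0, 11]
C(46,11) mod 17 = ∏ C(n_i, k_i) mod 17
Digit binomials (mod 17): C(2,0) = 1; C(12,11) = 12
Product: 1 × 12 = 12 ≡ 12 (mod 17)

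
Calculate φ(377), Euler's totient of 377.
336

377 = 13 × 29
φ(n) = n × ∏(1 - 1/p) for each prime p dividing n
φ(377) = 377 × (1 - 1/13) × (1 - 1/29) = 336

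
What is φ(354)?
116

354 = 2 × 3 × 59
φ(n) = n × ∏(1 - 1/p) for each prime p dividing n
φ(354) = 354 × (1 - 1/2) × (1 - 1/3) × (1 - 1/59) = 116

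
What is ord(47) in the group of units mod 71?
70

71 is prime, so ord(47) divides φ(71) = 70.
Divisors of 70: 1, 2, 5, 7, 10, 14, 35, 70.
Repeated squaring: 47^1 ≡ 47, 47^2 ≡ 8, 47^4 ≡ 64, 47^8 ≡ 49, 47^16 ≡ 58, 47^32 ≡ 27, 47^64 ≡ 19 (mod 71).
Test 47^d mod 71 for each divisor d in increasing order:
47^1 ≡ 47
47^2 ≡ 8
47^5 = 47^4·47^1 ≡ 26
47^7 = 47^4·47^2·47^1 ≡ 66
47^10 = 47^8·47^2 ≡ 37
47^14 = 47^8·47^4·47^2 ≡ 25
47^35 = 47^32·47^2·47^1 ≡ 70
47^70 = 47^64·47^4·47^2 ≡ 1  ← first divisor giving 1
The order is 70.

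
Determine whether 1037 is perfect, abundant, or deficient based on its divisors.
deficient

Proper divisors of 1037: sum = 1 + 17 + 61 = 79
Since 79 < 1037, 1037 is deficient.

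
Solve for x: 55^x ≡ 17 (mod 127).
10

Baby-step giant-step with step n = ⌈√127⌉ = 12.
Baby steps 55^j mod 127 (j:value) for j=0..11: 0:1, 1:55, 2:104, 3:5, 4:21, 5:12, 6:25, 7:105, 8:60, 9:125, 10:17, 11:46.
h = 17 is already in the table at j=10, so x = 10.
Check: 55^10 ≡ 17 (mod 127).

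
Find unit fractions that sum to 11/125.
1/12 + 1/215 + 1/64500

Greedy algorithm:
11/125: ceiling(125/11) = 12, use 1/12
7/1500: ceiling(1500/7) = 215, use 1/215
1/64500: ceiling(64500/1) = 64500, use 1/64500
Result: 11/125 = 1/12 + 1/215 + 1/64500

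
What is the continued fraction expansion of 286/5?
[57; 5]

Euclidean algorithm steps:
286 = 57 × 5 + 1
5 = 5 × 1 + 0
Continued fraction: [57; 5]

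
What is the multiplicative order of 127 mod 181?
180

181 is prime, so ord(127) divides φ(181) = 180.
Divisors of 180: 1, 2, 3, 4, 5, 6, 9, 10, 12, 15, 18, 20, 30, 36, 45, 60, 90, 180.
Repeated squaring: 127^1 ≡ 127, 127^2 ≡ 20, 127^4 ≡ 38, 127^8 ≡ 177, 127^16 ≡ 16, 127^32 ≡ 75, 127^64 ≡ 14, 127^128 ≡ 15 (mod 181).
Test 127^d mod 181 for each divisor d in increasing order:
127^1 ≡ 127
127^2 ≡ 20
127^3 = 127^2·127^1 ≡ 6
127^4 ≡ 38
127^5 = 127^4·127^1 ≡ 120
127^6 = 127^4·127^2 ≡ 36
127^9 = 127^8·127^1 ≡ 35
127^10 = 127^8·127^2 ≡ 101
127^12 = 127^8·127^4 ≡ 29
127^15 = 127^8·127^4·127^2·127^1 ≡ 174
127^18 = 127^16·127^2 ≡ 139
127^20 = 127^16·127^4 ≡ 65
127^30 = 127^16·127^8·127^4·127^2 ≡ 49
127^36 = 127^32·127^4 ≡ 135
127^45 = 127^32·127^8·127^4·127^1 ≡ 19
127^60 = 127^32·127^16·127^8·127^4 ≡ 48
127^90 = 127^64·127^16·127^8·127^2 ≡ 180
127^180 = 127^128·127^32·127^16·127^4 ≡ 1  ← first divisor giving 1
The order is 180.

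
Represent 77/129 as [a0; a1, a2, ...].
[0; 1, 1, 2, 12, 2]

Euclidean algorithm steps:
77 = 0 × 129 + 77
129 = 1 × 77 + 52
77 = 1 × 52 + 25
52 = 2 × 25 + 2
25 = 12 × 2 + 1
2 = 2 × 1 + 0
Continued fraction: [0; 1, 1, 2, 12, 2]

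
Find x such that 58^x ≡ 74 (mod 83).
71

Baby-step giant-step with step n = ⌈√83⌉ = 10.
Baby steps 58^j mod 83 (j:value) for j=0..9: 0:1, 1:58, 2:44, 3:62, 4:27, 5:72, 6:26, 7:14, 8:65, 9:35.
Giant-step multiplier: 58^(-10) ≡ 58^(82-10) = 58^72 ≡ 59 (mod 83).
Giant steps γ_i = 74·59^i mod 83: γ_0=74, γ_1=50, γ_2=45, γ_3=82, γ_4=24, γ_5=5, γ_6=46, γ_7=58 (in table at j=1).
x = i·n + j = 7·10 + 1 = 71.
Check: 58^71 ≡ 74 (mod 83).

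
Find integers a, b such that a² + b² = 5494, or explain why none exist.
Not possible

Factorization: 5494 = 2 × 41 × 67
By Fermat: n is sum of two squares iff every prime p ≡ 3 (mod 4) appears to even power.
Prime(s) ≡ 3 (mod 4) with odd exponent: [(67, 1)]
Therefore 5494 cannot be expressed as a² + b².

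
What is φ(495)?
240

495 = 3^2 × 5 × 11
φ(n) = n × ∏(1 - 1/p) for each prime p dividing n
φ(495) = 495 × (1 - 1/3) × (1 - 1/5) × (1 - 1/11) = 240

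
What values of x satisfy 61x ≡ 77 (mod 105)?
x ≡ 77 (mod 105)

gcd(61, 105) = 1, which divides 77, so solutions exist.
Find 61^(-1) mod 105 by the extended Euclidean algorithm:
105 = 1 × 61 + 44  ⟹  44 = (1)·105 + (-1)·61
61 = 1 × 44 + 17  ⟹  17 = (-1)·105 + (2)·61
44 = 2 × 17 + 10  ⟹  10 = (3)·105 + (-5)·61
17 = 1 × 10 + 7  ⟹  7 = (-4)·105 + (7)·61
10 = 1 × 7 + 3  ⟹  3 = (7)·105 + (-12)·61
7 = 2 × 3 + 1  ⟹  1 = (-18)·105 + (31)·61
So (31)·61 ≡ 1 (mod 105), i.e. 61^(-1) ≡ 31 (mod 105).
x ≡ 31 × 77 = 2387 ≡ 77 (mod 105).
Check: 61 × 77 = 4697 ≡ 77 (mod 105).
Unique solution: x ≡ 77 (mod 105)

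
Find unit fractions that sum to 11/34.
1/4 + 1/14 + 1/476

Greedy algorithm:
11/34: ceiling(34/11) = 4, use 1/4
5/68: ceiling(68/5) = 14, use 1/14
1/476: ceiling(476/1) = 476, use 1/476
Result: 11/34 = 1/4 + 1/14 + 1/476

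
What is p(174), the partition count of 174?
397125074750

p(n) counts ways to write n as a sum of positive integers (order ignored).
Euler's pentagonal recurrence: p(k) = p(k-1) + p(k-2) - p(k-5) - p(k-7) + p(k-12) + p(k-15) - ... (offsets j(3j∓1)/2, signs ++--, p(0)=1, p(<0)=0).
DP table for k = 0..173: p(0)=1, p(1)=1, p(2)=2, p(3)=3, p(4)=5, p(5)=7, p(6)=11, p(7)=15, p(8)=22, p(9)=30, p(10)=42, p(11)=56, p(12)=77, p(13)=101, p(14)=135, p(15)=176, p(16)=231, p(17)=297, p(18)=385, p(19)=490, p(20)=627, p(21)=792, p(22)=1002, p(23)=1255, p(24)=1575, p(25)=1958, p(26)=2436, p(27)=3010, p(28)=3718, p(29)=4565, p(30)=5604, p(31)=6842, p(32)=8349, p(33)=10143, p(34)=12310, p(35)=14883, p(36)=17977, p(37)=21637, p(38)=26015, p(39)=31185, p(40)=37338, p(41)=44583, p(42)=53174, p(43)=63261, p(44)=75175, p(45)=89134, p(46)=105558, p(47)=124754, p(48)=147273, p(49)=173525, p(50)=204226, p(51)=239943, p(52)=281589, p(53)=329931, p(54)=386155, p(55)=451276, p(56)=526823, p(57)=614154, p(58)=715220, p(59)=831820, p(60)=966467, p(61)=1121505, p(62)=1300156, p(63)=1505499, p(64)=1741630, p(65)=2012558, p(66)=2323520, p(67)=2679689, p(68)=3087735, p(69)=3554345, p(70)=4087968, p(71)=4697205, p(72)=5392783, p(73)=6185689, p(74)=7089500, p(75)=8118264, p(76)=9289091, p(77)=10619863, p(78)=12132164, p(79)=13848650, p(80)=15796476, p(81)=18004327, p(82)=20506255, p(83)=23338469, p(84)=26543660, p(85)=30167357, p(86)=34262962, p(87)=38887673, p(88)=44108109, p(89)=49995925, p(90)=56634173, p(91)=64112359, p(92)=72533807, p(93)=82010177, p(94)=92669720, p(95)=104651419, p(96)=118114304, p(97)=133230930, p(98)=150198136, p(99)=169229875, p(100)=190569292, p(101)=214481126, p(102)=241265379, p(103)=271248950, p(104)=304801365, p(105)=342325709, p(106)=384276336, p(107)=431149389, p(108)=483502844, p(109)=541946240, p(110)=607163746, p(111)=679903203, p(112)=761002156, p(113)=851376628, p(114)=952050665, p(115)=1064144451, p(116)=1188908248, p(117)=1327710076, p(118)=1482074143, p(119)=1653668665, p(120)=1844349560, p(121)=2056148051, p(122)=2291320912, p(123)=2552338241, p(124)=2841940500, p(125)=3163127352, p(126)=3519222692, p(127)=3913864295, p(128)=4351078600, p(129)=4835271870, p(130)=5371315400, p(131)=5964539504, p(132)=6620830889, p(133)=7346629512, p(134)=8149040695, p(135)=9035836076, p(136)=10015581680, p(137)=11097645016, p(138)=12292341831, p(139)=13610949895, p(140)=15065878135, p(141)=16670689208, p(142)=18440293320, p(143)=20390982757, p(144)=22540654445, p(145)=24908858009, p(146)=27517052599, p(147)=30388671978, p(148)=33549419497, p(149)=37027355200, p(150)=40853235313, p(151)=45060624582, p(152)=49686288421, p(153)=54770336324, p(154)=60356673280, p(155)=66493182097, p(156)=73232243759, p(157)=80630964769, p(158)=88751778802, p(159)=97662728555, p(160)=107438159466, p(161)=118159068427, p(162)=129913904637, p(163)=142798995930, p(164)=156919475295, p(165)=172389800255, p(166)=189334822579, p(167)=207890420102, p(168)=228204732751, p(169)=250438925115, p(170)=274768617130, p(171)=301384802048, p(172)=330495499613, p(173)=362326859895.
Final step: p(174) = p(173) + p(172) - p(169) - p(167) + p(162) + p(159) - p(152) - p(148) + p(139) + p(134) - p(123) - p(117) + p(104) + p(97) - p(82) - p(74) + p(57) + p(48) - p(29) - p(19)
= 362326859895 + 330495499613 - 250438925115 - 207890420102 + 129913904637 + 97662728555 - 49686288421 - 33549419497 + 13610949895 + 8149040695 - 2552338241 - 1327710076 + 304801365 + 133230930 - 20506255 - 7089500 + 614154 + 147273 - 4565 - 490
= 397125074750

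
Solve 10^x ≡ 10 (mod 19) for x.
1

Baby-step giant-step with step n = ⌈√19⌉ = 5.
Baby steps 10^j mod 19 (j:value) for j=0..4: 0:1, 1:10, 2:5, 3:12, 4:6.
h = 10 is already in the table at j=1, so x = 1.
Check: 10^1 ≡ 10 (mod 19).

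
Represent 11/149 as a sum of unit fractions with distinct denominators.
1/14 + 1/418 + 1/217987

Greedy algorithm:
11/149: ceiling(149/11) = 14, use 1/14
5/2086: ceiling(2086/5) = 418, use 1/418
1/217987: ceiling(217987/1) = 217987, use 1/217987
Result: 11/149 = 1/14 + 1/418 + 1/217987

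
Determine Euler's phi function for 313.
312

313 = 313
φ(n) = n × ∏(1 - 1/p) for each prime p dividing n
φ(313) = 313 × (1 - 1/313) = 312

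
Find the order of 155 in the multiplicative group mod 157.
52

157 is prime, so ord(155) divides φ(157) = 156.
Divisors of 156: 1, 2, 3, 4, 6, 12, 13, 26, 39, 52, 78, 156.
Repeated squaring: 155^1 ≡ 155, 155^2 ≡ 4, 155^4 ≡ 16, 155^8 ≡ 99, 155^16 ≡ 67, 155^32 ≡ 93, 155^64 ≡ 14, 155^128 ≡ 39 (mod 157).
Test 155^d mod 157 for each divisor d in increasing order:
155^1 ≡ 155
155^2 ≡ 4
155^3 = 155^2·155^1 ≡ 149
155^4 ≡ 16
155^6 = 155^4·155^2 ≡ 64
155^12 = 155^8·155^4 ≡ 14
155^13 = 155^8·155^4·155^1 ≡ 129
155^26 = 155^16·155^8·155^2 ≡ 156
155^39 = 155^32·155^4·155^2·155^1 ≡ 28
155^52 = 155^32·155^16·155^4 ≡ 1  ← first divisor giving 1
The order is 52.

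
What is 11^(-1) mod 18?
5

gcd(11, 18) = 1, so the inverse exists.
Extended Euclidean algorithm on (18, 11):
18 = 1 × 11 + 7  ⟹  7 = (1)·18 + (-1)·11
11 = 1 × 7 + 4  ⟹  4 = (-1)·18 + (2)·11
7 = 1 × 4 + 3  ⟹  3 = (2)·18 + (-3)·11
4 = 1 × 3 + 1  ⟹  1 = (-3)·18 + (5)·11
So (5)·11 ≡ 1 (mod 18), i.e. 11^(-1) ≡ 5 (mod 18).
Check: 11 × 5 = 55 ≡ 1 (mod 18)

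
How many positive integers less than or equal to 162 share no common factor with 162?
54

162 = 2 × 3^4
φ(n) = n × ∏(1 - 1/p) for each prime p dividing n
φ(162) = 162 × (1 - 1/2) × (1 - 1/3) = 54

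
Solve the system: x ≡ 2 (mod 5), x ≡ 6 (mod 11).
17

Using Chinese Remainder Theorem:
M = 5 × 11 = 55
M1 = 11, M2 = 5
y1 = 11^(-1) mod 5 = 1
y2 = 5^(-1) mod 11 = 9
x = (2×11×1 + 6×5×9) mod 55 = 17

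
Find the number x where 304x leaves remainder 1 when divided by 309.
247

gcd(304, 309) = 1, so the inverse exists.
Extended Euclidean algorithm on (309, 304):
309 = 1 × 304 + 5  ⟹  5 = (1)·309 + (-1)·304
304 = 60 × 5 + 4  ⟹  4 = (-60)·309 + (61)·304
5 = 1 × 4 + 1  ⟹  1 = (61)·309 + (-62)·304
So (-62)·304 ≡ 1 (mod 309), i.e. 304^(-1) ≡ -62 ≡ 247 (mod 309).
Check: 304 × 247 = 75088 ≡ 1 (mod 309)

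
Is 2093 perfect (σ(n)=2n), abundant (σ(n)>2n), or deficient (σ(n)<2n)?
deficient

Proper divisors of 2093: sum = 1 + 7 + 13 + 23 + 91 + 161 + 299 = 595
Since 595 < 2093, 2093 is deficient.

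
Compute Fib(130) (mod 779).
383

Matrix identity: Q^n = [[F_(n+1), F_n], [F_n, F_(n-1)]] with Q = [[1,1],[1,0]].
n = 130 = 10000010₂. Square-and-multiply, entries mod 779:
Q^1 = [[1,1],[1,0]]
Q^2 = (Q^1)² = [[2,1],[1,1]]
Q^4 = (Q^2)² = [[5,3],[3,2]]
Q^8 = (Q^4)² = [[34,21],[21,13]]
Q^16 = (Q^8)² = [[39,208],[208,610]]
Q^32 = (Q^16)² = [[382,225],[225,157]]
Q^65 = (Q^32)²·Q = [[771,241],[241,530]]
Q^130 = (Q^65)² = [[499,383],[383,116]]
F_130 mod 779 = Q^130[0][1] = 383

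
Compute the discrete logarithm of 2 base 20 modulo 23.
18

Baby-step giant-step with step n = ⌈√23⌉ = 5.
Baby steps 20^j mod 23 (j:value) for j=0..4: 0:1, 1:20, 2:9, 3:19, 4:12.
Giant-step multiplier: 20^(-5) ≡ 20^(22-5) = 20^17 ≡ 7 (mod 23).
Giant steps γ_i = 2·7^i mod 23: γ_0=2, γ_1=14, γ_2=6, γ_3=19 (in table at j=3).
x = i·n + j = 3·5 + 3 = 18.
Check: 20^18 ≡ 2 (mod 23).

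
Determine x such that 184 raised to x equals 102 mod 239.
236

Baby-step giant-step with step n = ⌈√239⌉ = 16.
Baby steps 184^j mod 239 (j:value) for j=0..15: 0:1, 1:184, 2:157, 3:208, 4:32, 5:152, 6:5, 7:203, 8:68, 9:84, 10:160, 11:43, 12:25, 13:59, 14:101, 15:181.
Giant-step multiplier: 184^(-16) ≡ 184^(238-16) = 184^222 ≡ 72 (mod 239).
Giant steps γ_i = 102·72^i mod 239: γ_0=102, γ_1=174, γ_2=100, γ_3=30, γ_4=9, γ_5=170, γ_6=51, γ_7=87, γ_8=50, γ_9=15, γ_10=124, γ_11=85, γ_12=145, γ_13=163, γ_14=25 (in table at j=12).
x = i·n + j = 14·16 + 12 = 236.
Check: 184^236 ≡ 102 (mod 239).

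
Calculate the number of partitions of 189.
1527273599625

p(n) counts ways to write n as a sum of positive integers (order ignored).
Euler's pentagonal recurrence: p(k) = p(k-1) + p(k-2) - p(k-5) - p(k-7) + p(k-12) + p(k-15) - ... (offsets j(3j∓1)/2, signs ++--, p(0)=1, p(<0)=0).
DP table for k = 0..188: p(0)=1, p(1)=1, p(2)=2, p(3)=3, p(4)=5, p(5)=7, p(6)=11, p(7)=15, p(8)=22, p(9)=30, p(10)=42, p(11)=56, p(12)=77, p(13)=101, p(14)=135, p(15)=176, p(16)=231, p(17)=297, p(18)=385, p(19)=490, p(20)=627, p(21)=792, p(22)=1002, p(23)=1255, p(24)=1575, p(25)=1958, p(26)=2436, p(27)=3010, p(28)=3718, p(29)=4565, p(30)=5604, p(31)=6842, p(32)=8349, p(33)=10143, p(34)=12310, p(35)=14883, p(36)=17977, p(37)=21637, p(38)=26015, p(39)=31185, p(40)=37338, p(41)=44583, p(42)=53174, p(43)=63261, p(44)=75175, p(45)=89134, p(46)=105558, p(47)=124754, p(48)=147273, p(49)=173525, p(50)=204226, p(51)=239943, p(52)=281589, p(53)=329931, p(54)=386155, p(55)=451276, p(56)=526823, p(57)=614154, p(58)=715220, p(59)=831820, p(60)=966467, p(61)=1121505, p(62)=1300156, p(63)=1505499, p(64)=1741630, p(65)=2012558, p(66)=2323520, p(67)=2679689, p(68)=3087735, p(69)=3554345, p(70)=4087968, p(71)=4697205, p(72)=5392783, p(73)=6185689, p(74)=7089500, p(75)=8118264, p(76)=9289091, p(77)=10619863, p(78)=12132164, p(79)=13848650, p(80)=15796476, p(81)=18004327, p(82)=20506255, p(83)=23338469, p(84)=26543660, p(85)=30167357, p(86)=34262962, p(87)=38887673, p(88)=44108109, p(89)=49995925, p(90)=56634173, p(91)=64112359, p(92)=72533807, p(93)=82010177, p(94)=92669720, p(95)=104651419, p(96)=118114304, p(97)=133230930, p(98)=150198136, p(99)=169229875, p(100)=190569292, p(101)=214481126, p(102)=241265379, p(103)=271248950, p(104)=304801365, p(105)=342325709, p(106)=384276336, p(107)=431149389, p(108)=483502844, p(109)=541946240, p(110)=607163746, p(111)=679903203, p(112)=761002156, p(113)=851376628, p(114)=952050665, p(115)=1064144451, p(116)=1188908248, p(117)=1327710076, p(118)=1482074143, p(119)=1653668665, p(120)=1844349560, p(121)=2056148051, p(122)=2291320912, p(123)=2552338241, p(124)=2841940500, p(125)=3163127352, p(126)=3519222692, p(127)=3913864295, p(128)=4351078600, p(129)=4835271870, p(130)=5371315400, p(131)=5964539504, p(132)=6620830889, p(133)=7346629512, p(134)=8149040695, p(135)=9035836076, p(136)=10015581680, p(137)=11097645016, p(138)=12292341831, p(139)=13610949895, p(140)=15065878135, p(141)=16670689208, p(142)=18440293320, p(143)=20390982757, p(144)=22540654445, p(145)=24908858009, p(146)=27517052599, p(147)=30388671978, p(148)=33549419497, p(149)=37027355200, p(150)=40853235313, p(151)=45060624582, p(152)=49686288421, p(153)=54770336324, p(154)=60356673280, p(155)=66493182097, p(156)=73232243759, p(157)=80630964769, p(158)=88751778802, p(159)=97662728555, p(160)=107438159466, p(161)=118159068427, p(162)=129913904637, p(163)=142798995930, p(164)=156919475295, p(165)=172389800255, p(166)=189334822579, p(167)=207890420102, p(168)=228204732751, p(169)=250438925115, p(170)=274768617130, p(171)=301384802048, p(172)=330495499613, p(173)=362326859895, p(174)=397125074750, p(175)=435157697830, p(176)=476715857290, p(177)=522115831195, p(178)=571701605655, p(179)=625846753120, p(180)=684957390936, p(181)=749474411781, p(182)=819876908323, p(183)=896684817527, p(184)=980462880430, p(185)=1071823774337, p(186)=1171432692373, p(187)=1280011042268, p(188)=1398341745571.
Final step: p(189) = p(188) + p(187) - p(184) - p(182) + p(177) + p(174) - p(167) - p(163) + p(154) + p(149) - p(138) - p(132) + p(119) + p(112) - p(97) - p(89) + p(72) + p(63) - p(44) - p(34) + p(13) + p(2)
= 1398341745571 + 1280011042268 - 980462880430 - 819876908323 + 522115831195 + 397125074750 - 207890420102 - 142798995930 + 60356673280 + 37027355200 - 12292341831 - 6620830889 + 1653668665 + 761002156 - 133230930 - 49995925 + 5392783 + 1505499 - 75175 - 12310 + 101 + 2
= 1527273599625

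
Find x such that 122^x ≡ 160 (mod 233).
97

Baby-step giant-step with step n = ⌈√233⌉ = 16.
Baby steps 122^j mod 233 (j:value) for j=0..15: 0:1, 1:122, 2:205, 3:79, 4:85, 5:118, 6:183, 7:191, 8:2, 9:11, 10:177, 11:158, 12:170, 13:3, 14:133, 15:149.
Giant-step multiplier: 122^(-16) ≡ 122^(232-16) = 122^216 ≡ 175 (mod 233).
Giant steps γ_i = 160·175^i mod 233: γ_0=160, γ_1=40, γ_2=10, γ_3=119, γ_4=88, γ_5=22, γ_6=122 (in table at j=1).
x = i·n + j = 6·16 + 1 = 97.
Check: 122^97 ≡ 160 (mod 233).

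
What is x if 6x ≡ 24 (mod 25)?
x ≡ 4 (mod 25)

gcd(6, 25) = 1, which divides 24, so solutions exist.
Find 6^(-1) mod 25 by the extended Euclidean algorithm:
25 = 4 × 6 + 1  ⟹  1 = (1)·25 + (-4)·6
So (-4)·6 ≡ 1 (mod 25), i.e. 6^(-1) ≡ -4 ≡ 21 (mod 25).
x ≡ 21 × 24 = 504 ≡ 4 (mod 25).
Check: 6 × 4 = 24 ≡ 24 (mod 25).
Unique solution: x ≡ 4 (mod 25)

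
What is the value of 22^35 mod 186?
130

Repeated squaring. Binary of 35 = 100011.
22^1 ≡ 22 (mod 186); 22^2 ≡ 112 (mod 186); 22^4 ≡ 82 (mod 186); 22^8 ≡ 28 (mod 186); 22^16 ≡ 40 (mod 186); 22^32 ≡ 112 (mod 186)
22^35 = 22^1 × 22^2 × 22^32 ≡ 130 (mod 186)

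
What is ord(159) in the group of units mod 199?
66

199 is prime, so ord(159) divides φ(199) = 198.
Divisors of 198: 1, 2, 3, 6, 9, 11, 18, 22, 33, 66, 99, 198.
Repeated squaring: 159^1 ≡ 159, 159^2 ≡ 8, 159^4 ≡ 64, 159^8 ≡ 116, 159^16 ≡ 123, 159^32 ≡ 5, 159^64 ≡ 25, 159^128 ≡ 28 (mod 199).
Test 159^d mod 199 for each divisor d in increasing order:
159^1 ≡ 159
159^2 ≡ 8
159^3 = 159^2·159^1 ≡ 78
159^6 = 159^4·159^2 ≡ 114
159^9 = 159^8·159^1 ≡ 136
159^11 = 159^8·159^2·159^1 ≡ 93
159^18 = 159^16·159^2 ≡ 188
159^22 = 159^16·159^4·159^2 ≡ 92
159^33 = 159^32·159^1 ≡ 198
159^66 = 159^64·159^2 ≡ 1  ← first divisor giving 1
The order is 66.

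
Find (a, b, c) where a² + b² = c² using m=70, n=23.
(4371, 3220, 5429)

Euclid's formula: a = m² - n², b = 2mn, c = m² + n²
m = 70, n = 23
a = 70² - 23² = 4900 - 529 = 4371
b = 2 × 70 × 23 = 3220
c = 70² + 23² = 4900 + 529 = 5429
Verification: 4371² + 3220² = 19105641 + 10368400 = 29474041 = 5429² ✓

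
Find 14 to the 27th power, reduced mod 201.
149

Repeated squaring. Binary of 27 = 11011.
14^1 ≡ 14 (mod 201); 14^2 ≡ 196 (mod 201); 14^4 ≡ 25 (mod 201); 14^8 ≡ 22 (mod 201); 14^16 ≡ 82 (mod 201)
14^27 = 14^1 × 14^2 × 14^8 × 14^16 ≡ 149 (mod 201)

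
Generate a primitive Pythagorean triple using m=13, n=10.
(69, 260, 269)

Euclid's formula: a = m² - n², b = 2mn, c = m² + n²
m = 13, n = 10
a = 13² - 10² = 169 - 100 = 69
b = 2 × 13 × 10 = 260
c = 13² + 10² = 169 + 100 = 269
Verification: 69² + 260² = 4761 + 67600 = 72361 = 269² ✓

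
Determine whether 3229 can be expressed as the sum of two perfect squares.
27² + 50² (a=27, b=50)

Factorization: 3229 = 3229
By Fermat: n is sum of two squares iff every prime p ≡ 3 (mod 4) appears to even power.
All primes ≡ 3 (mod 4) appear to even power.
Search a = 0, 1, 2, … for 3229 - a² a perfect square: first hit at a = 27: 3229 - 729 = 2500 = 50².
3229 = 27² + 50² = 729 + 2500 ✓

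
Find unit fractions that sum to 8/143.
1/18 + 1/2574

Greedy algorithm:
8/143: ceiling(143/8) = 18, use 1/18
1/2574: ceiling(2574/1) = 2574, use 1/2574
Result: 8/143 = 1/18 + 1/2574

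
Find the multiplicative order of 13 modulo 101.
50

101 is prime, so ord(13) divides φ(101) = 100.
Divisors of 100: 1, 2, 4, 5, 10, 20, 25, 50, 100.
Repeated squaring: 13^1 ≡ 13, 13^2 ≡ 68, 13^4 ≡ 79, 13^8 ≡ 80, 13^16 ≡ 37, 13^32 ≡ 56, 13^64 ≡ 5 (mod 101).
Test 13^d mod 101 for each divisor d in increasing order:
13^1 ≡ 13
13^2 ≡ 68
13^4 ≡ 79
13^5 = 13^4·13^1 ≡ 17
13^10 = 13^8·13^2 ≡ 87
13^20 = 13^16·13^4 ≡ 95
13^25 = 13^16·13^8·13^1 ≡ 100
13^50 = 13^32·13^16·13^2 ≡ 1  ← first divisor giving 1
The order is 50.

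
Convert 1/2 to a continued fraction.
[0; 2]

Euclidean algorithm steps:
1 = 0 × 2 + 1
2 = 2 × 1 + 0
Continued fraction: [0; 2]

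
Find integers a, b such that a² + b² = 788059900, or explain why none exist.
Not possible

Factorization: 788059900 = 2^2 × 5^2 × 199^3
By Fermat: n is sum of two squares iff every prime p ≡ 3 (mod 4) appears to even power.
Prime(s) ≡ 3 (mod 4) with odd exponent: [(199, 3)]
Therefore 788059900 cannot be expressed as a² + b².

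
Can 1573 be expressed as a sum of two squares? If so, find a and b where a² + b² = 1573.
22² + 33² (a=22, b=33)

Factorization: 1573 = 11^2 × 13
By Fermat: n is sum of two squares iff every prime p ≡ 3 (mod 4) appears to even power.
All primes ≡ 3 (mod 4) appear to even power.
Search a = 0, 1, 2, … for 1573 - a² a perfect square: first hit at a = 22: 1573 - 484 = 1089 = 33².
1573 = 22² + 33² = 484 + 1089 ✓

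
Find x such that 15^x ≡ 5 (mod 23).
13

Baby-step giant-step with step n = ⌈√23⌉ = 5.
Baby steps 15^j mod 23 (j:value) for j=0..4: 0:1, 1:15, 2:18, 3:17, 4:2.
Giant-step multiplier: 15^(-5) ≡ 15^(22-5) = 15^17 ≡ 10 (mod 23).
Giant steps γ_i = 5·10^i mod 23: γ_0=5, γ_1=4, γ_2=17 (in table at j=3).
x = i·n + j = 2·5 + 3 = 13.
Check: 15^13 ≡ 5 (mod 23).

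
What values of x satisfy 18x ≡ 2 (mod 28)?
x ≡ 11 (mod 14)

gcd(18, 28) = 2, which divides 2, so solutions exist.
Divide through by 2: 9x ≡ 1 (mod 14).
Find 9^(-1) mod 14 by the extended Euclidean algorithm:
14 = 1 × 9 + 5  ⟹  5 = (1)·14 + (-1)·9
9 = 1 × 5 + 4  ⟹  4 = (-1)·14 + (2)·9
5 = 1 × 4 + 1  ⟹  1 = (2)·14 + (-3)·9
So (-3)·9 ≡ 1 (mod 14), i.e. 9^(-1) ≡ -3 ≡ 11 (mod 14).
x ≡ 11 × 1 = 11 ≡ 11 (mod 14).
Check: 18 × 11 = 198 ≡ 2 (mod 28).
x ≡ 11 (mod 14), giving 2 solutions mod 28.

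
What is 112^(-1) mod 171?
142

gcd(112, 171) = 1, so the inverse exists.
Extended Euclidean algorithm on (171, 112):
171 = 1 × 112 + 59  ⟹  59 = (1)·171 + (-1)·112
112 = 1 × 59 + 53  ⟹  53 = (-1)·171 + (2)·112
59 = 1 × 53 + 6  ⟹  6 = (2)·171 + (-3)·112
53 = 8 × 6 + 5  ⟹  5 = (-17)·171 + (26)·112
6 = 1 × 5 + 1  ⟹  1 = (19)·171 + (-29)·112
So (-29)·112 ≡ 1 (mod 171), i.e. 112^(-1) ≡ -29 ≡ 142 (mod 171).
Check: 112 × 142 = 15904 ≡ 1 (mod 171)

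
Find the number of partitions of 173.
362326859895

p(n) counts ways to write n as a sum of positive integers (order ignored).
Euler's pentagonal recurrence: p(k) = p(k-1) + p(k-2) - p(k-5) - p(k-7) + p(k-12) + p(k-15) - ... (offsets j(3j∓1)/2, signs ++--, p(0)=1, p(<0)=0).
DP table for k = 0..172: p(0)=1, p(1)=1, p(2)=2, p(3)=3, p(4)=5, p(5)=7, p(6)=11, p(7)=15, p(8)=22, p(9)=30, p(10)=42, p(11)=56, p(12)=77, p(13)=101, p(14)=135, p(15)=176, p(16)=231, p(17)=297, p(18)=385, p(19)=490, p(20)=627, p(21)=792, p(22)=1002, p(23)=1255, p(24)=1575, p(25)=1958, p(26)=2436, p(27)=3010, p(28)=3718, p(29)=4565, p(30)=5604, p(31)=6842, p(32)=8349, p(33)=10143, p(34)=12310, p(35)=14883, p(36)=17977, p(37)=21637, p(38)=26015, p(39)=31185, p(40)=37338, p(41)=44583, p(42)=53174, p(43)=63261, p(44)=75175, p(45)=89134, p(46)=105558, p(47)=124754, p(48)=147273, p(49)=173525, p(50)=204226, p(51)=239943, p(52)=281589, p(53)=329931, p(54)=386155, p(55)=451276, p(56)=526823, p(57)=614154, p(58)=715220, p(59)=831820, p(60)=966467, p(61)=1121505, p(62)=1300156, p(63)=1505499, p(64)=1741630, p(65)=2012558, p(66)=2323520, p(67)=2679689, p(68)=3087735, p(69)=3554345, p(70)=4087968, p(71)=4697205, p(72)=5392783, p(73)=6185689, p(74)=7089500, p(75)=8118264, p(76)=9289091, p(77)=10619863, p(78)=12132164, p(79)=13848650, p(80)=15796476, p(81)=18004327, p(82)=20506255, p(83)=23338469, p(84)=26543660, p(85)=30167357, p(86)=34262962, p(87)=38887673, p(88)=44108109, p(89)=49995925, p(90)=56634173, p(91)=64112359, p(92)=72533807, p(93)=82010177, p(94)=92669720, p(95)=104651419, p(96)=118114304, p(97)=133230930, p(98)=150198136, p(99)=169229875, p(100)=190569292, p(101)=214481126, p(102)=241265379, p(103)=271248950, p(104)=304801365, p(105)=342325709, p(106)=384276336, p(107)=431149389, p(108)=483502844, p(109)=541946240, p(110)=607163746, p(111)=679903203, p(112)=761002156, p(113)=851376628, p(114)=952050665, p(115)=1064144451, p(116)=1188908248, p(117)=1327710076, p(118)=1482074143, p(119)=1653668665, p(120)=1844349560, p(121)=2056148051, p(122)=2291320912, p(123)=2552338241, p(124)=2841940500, p(125)=3163127352, p(126)=3519222692, p(127)=3913864295, p(128)=4351078600, p(129)=4835271870, p(130)=5371315400, p(131)=5964539504, p(132)=6620830889, p(133)=7346629512, p(134)=8149040695, p(135)=9035836076, p(136)=10015581680, p(137)=11097645016, p(138)=12292341831, p(139)=13610949895, p(140)=15065878135, p(141)=16670689208, p(142)=18440293320, p(143)=20390982757, p(144)=22540654445, p(145)=24908858009, p(146)=27517052599, p(147)=30388671978, p(148)=33549419497, p(149)=37027355200, p(150)=40853235313, p(151)=45060624582, p(152)=49686288421, p(153)=54770336324, p(154)=60356673280, p(155)=66493182097, p(156)=73232243759, p(157)=80630964769, p(158)=88751778802, p(159)=97662728555, p(160)=107438159466, p(161)=118159068427, p(162)=129913904637, p(163)=142798995930, p(164)=156919475295, p(165)=172389800255, p(166)=189334822579, p(167)=207890420102, p(168)=228204732751, p(169)=250438925115, p(170)=274768617130, p(171)=301384802048, p(172)=330495499613.
Final step: p(173) = p(172) + p(171) - p(168) - p(166) + p(161) + p(158) - p(151) - p(147) + p(138) + p(133) - p(122) - p(116) + p(103) + p(96) - p(81) - p(73) + p(56) + p(47) - p(28) - p(18)
= 330495499613 + 301384802048 - 228204732751 - 189334822579 + 118159068427 + 88751778802 - 45060624582 - 30388671978 + 12292341831 + 7346629512 - 2291320912 - 1188908248 + 271248950 + 118114304 - 18004327 - 6185689 + 526823 + 124754 - 3718 - 385
= 362326859895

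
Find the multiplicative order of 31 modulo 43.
21

43 is prime, so ord(31) divides φ(43) = 42.
Divisors of 42: 1, 2, 3, 6, 7, 14, 21, 42.
Repeated squaring: 31^1 ≡ 31, 31^2 ≡ 15, 31^4 ≡ 10, 31^8 ≡ 14, 31^16 ≡ 24, 31^32 ≡ 17 (mod 43).
Test 31^d mod 43 for each divisor d in increasing order:
31^1 ≡ 31
31^2 ≡ 15
31^3 = 31^2·31^1 ≡ 35
31^6 = 31^4·31^2 ≡ 21
31^7 = 31^4·31^2·31^1 ≡ 6
31^14 = 31^8·31^4·31^2 ≡ 36
31^21 = 31^16·31^4·31^1 ≡ 1  ← first divisor giving 1
The order is 21.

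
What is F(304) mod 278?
57

Matrix identity: Q^n = [[F_(n+1), F_n], [F_n, F_(n-1)]] with Q = [[1,1],[1,0]].
n = 304 = 100110000₂. Square-and-multiply, entries mod 278:
Q^1 = [[1,1],[1,0]]
Q^2 = (Q^1)² = [[2,1],[1,1]]
Q^4 = (Q^2)² = [[5,3],[3,2]]
Q^9 = (Q^4)²·Q = [[55,34],[34,21]]
Q^19 = (Q^9)²·Q = [[93,11],[11,82]]
Q^38 = (Q^19)² = [[152,257],[257,173]]
Q^76 = (Q^38)² = [[193,125],[125,68]]
Q^152 = (Q^76)² = [[54,99],[99,233]]
Q^304 = (Q^152)² = [[207,57],[57,150]]
F_304 mod 278 = Q^304[0][1] = 57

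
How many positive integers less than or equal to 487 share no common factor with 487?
486

487 = 487
φ(n) = n × ∏(1 - 1/p) for each prime p dividing n
φ(487) = 487 × (1 - 1/487) = 486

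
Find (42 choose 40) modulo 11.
3

Using Lucas' theorem:
Write n=42 and k=40 in base 11:
n in base 11: [3, 9]
k in base 11: [3, 7]
C(42,40) mod 11 = ∏ C(n_i, k_i) mod 11
Digit binomials (mod 11): C(3,3) = 1; C(9,7) = 36 ≡ 3
Product: 1 × 3 = 3 ≡ 3 (mod 11)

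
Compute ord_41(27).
8

41 is prime, so ord(27) divides φ(41) = 40.
Divisors of 40: 1, 2, 4, 5, 8, 10, 20, 40.
Repeated squaring: 27^1 ≡ 27, 27^2 ≡ 32, 27^4 ≡ 40, 27^8 ≡ 1, 27^16 ≡ 1, 27^32 ≡ 1 (mod 41).
Test 27^d mod 41 for each divisor d in increasing order:
27^1 ≡ 27
27^2 ≡ 32
27^4 ≡ 40
27^5 = 27^4·27^1 ≡ 14
27^8 ≡ 1  ← first divisor giving 1
The order is 8.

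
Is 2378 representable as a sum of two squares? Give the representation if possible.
13² + 47² (a=13, b=47)

Factorization: 2378 = 2 × 29 × 41
By Fermat: n is sum of two squares iff every prime p ≡ 3 (mod 4) appears to even power.
All primes ≡ 3 (mod 4) appear to even power.
Search a = 0, 1, 2, … for 2378 - a² a perfect square: first hit at a = 13: 2378 - 169 = 2209 = 47².
2378 = 13² + 47² = 169 + 2209 ✓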